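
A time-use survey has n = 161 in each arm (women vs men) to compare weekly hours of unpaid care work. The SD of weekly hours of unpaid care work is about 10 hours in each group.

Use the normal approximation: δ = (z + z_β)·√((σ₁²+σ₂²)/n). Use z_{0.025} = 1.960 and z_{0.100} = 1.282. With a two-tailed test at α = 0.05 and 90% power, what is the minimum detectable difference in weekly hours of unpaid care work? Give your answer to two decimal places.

Minimum detectable difference ≈ 3.61 hours

δ = (z_{α/2} + z_β) · √((σ₁²+σ₂²)/n)
  = (1.960 + 1.282) · √(200/161)
  = 3.242 · √1.2422
  = 3.242 · 1.1146
  = 3.6134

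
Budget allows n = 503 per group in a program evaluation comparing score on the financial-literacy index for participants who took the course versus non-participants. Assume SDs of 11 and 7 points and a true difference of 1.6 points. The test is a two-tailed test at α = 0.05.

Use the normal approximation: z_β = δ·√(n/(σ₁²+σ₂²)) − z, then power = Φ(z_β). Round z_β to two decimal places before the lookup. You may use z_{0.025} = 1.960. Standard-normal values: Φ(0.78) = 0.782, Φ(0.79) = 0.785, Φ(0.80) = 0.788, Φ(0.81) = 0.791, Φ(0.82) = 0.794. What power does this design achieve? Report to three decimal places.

Power ≈ 0.785

z_β = δ·√(n/(σ₁²+σ₂²)) − z_{α/2}
    = 1.6 · √(503/170) − 1.960
    = 1.6 · 1.72012 − 1.960
    = 2.7522 − 1.960 = 0.7922 → 0.79
Power = Φ(0.79) = 0.785.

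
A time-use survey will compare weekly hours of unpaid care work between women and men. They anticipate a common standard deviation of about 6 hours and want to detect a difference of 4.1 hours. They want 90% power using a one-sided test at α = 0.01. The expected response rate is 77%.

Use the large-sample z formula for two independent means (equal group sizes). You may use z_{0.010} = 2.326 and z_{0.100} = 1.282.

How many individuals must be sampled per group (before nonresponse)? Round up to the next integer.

n = (z_α + z_β)² · (σ₁² + σ₂²) / δ²
  = (2.326 + 1.282)² · (2·6² = 72) / 4.1²
  = 13.0177 · 72 / 16.81
  = 55.76
Adjust for 77% response: 55.76 / 0.77 = 72.41.
Round up → n = 73 per group.

n = 73 per group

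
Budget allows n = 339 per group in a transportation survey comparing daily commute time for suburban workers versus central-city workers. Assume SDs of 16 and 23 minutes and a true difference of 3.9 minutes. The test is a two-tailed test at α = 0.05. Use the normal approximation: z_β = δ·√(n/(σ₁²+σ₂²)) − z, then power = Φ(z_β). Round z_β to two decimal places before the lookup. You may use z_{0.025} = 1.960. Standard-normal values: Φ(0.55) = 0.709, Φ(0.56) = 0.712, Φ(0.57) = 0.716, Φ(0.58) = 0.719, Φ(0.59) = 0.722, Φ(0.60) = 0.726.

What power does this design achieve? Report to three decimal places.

z_β = δ·√(n/(σ₁²+σ₂²)) − z_{α/2}
    = 3.9 · √(339/785) − 1.960
    = 3.9 · 0.65715 − 1.960
    = 2.5629 − 1.960 = 0.6029 → 0.60
Power = Φ(0.60) = 0.726.

Power ≈ 0.726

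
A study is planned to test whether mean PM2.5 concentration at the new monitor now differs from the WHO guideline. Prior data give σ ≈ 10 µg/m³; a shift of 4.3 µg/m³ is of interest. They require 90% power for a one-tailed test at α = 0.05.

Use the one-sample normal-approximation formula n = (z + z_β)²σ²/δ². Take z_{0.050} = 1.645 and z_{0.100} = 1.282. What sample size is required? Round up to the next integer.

n = (z_α + z_β)² · σ² / δ²
  = (1.645 + 1.282)² · 10² / 4.3²
  = 8.5673 · 100 / 18.49
  = 46.33
Round up → n = 47.

n = 47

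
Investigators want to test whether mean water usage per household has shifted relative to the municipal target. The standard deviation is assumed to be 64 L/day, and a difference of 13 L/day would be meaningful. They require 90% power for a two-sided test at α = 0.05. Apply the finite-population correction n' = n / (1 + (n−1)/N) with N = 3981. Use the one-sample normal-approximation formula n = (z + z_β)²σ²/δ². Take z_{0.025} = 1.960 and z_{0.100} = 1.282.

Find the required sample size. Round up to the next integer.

n = 240

n = (z_{α/2} + z_β)² · σ² / δ²
  = (1.960 + 1.282)² · 64² / 13²
  = 10.5106 · 4096 / 169
  = 254.74
Finite-population correction (N = 3981): 254.74 / (1 + (254.74 − 1)/3981) = 239.48.
Round up → n = 240.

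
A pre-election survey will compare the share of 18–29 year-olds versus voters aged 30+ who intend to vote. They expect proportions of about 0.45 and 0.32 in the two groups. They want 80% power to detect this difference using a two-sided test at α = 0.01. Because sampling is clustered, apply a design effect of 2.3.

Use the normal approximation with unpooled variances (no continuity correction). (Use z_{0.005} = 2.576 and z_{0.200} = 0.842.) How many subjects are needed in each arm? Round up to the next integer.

n = (z_{α/2} + z_β)² · [p₁(1−p₁) + p₂(1−p₂)] / (p₁ − p₂)²
  = (2.576 + 0.842)² · (0.45·0.55 + 0.32·0.68) / (0.13)²
  = (3.418)² · (0.2475 + 0.2176) / 0.0169
  = 11.6827 · 0.4651 / 0.0169
  = 321.52
Design effect: 2.3 × 321.52 = 739.49.
Round up → n = 740 per group.

n = 740 per group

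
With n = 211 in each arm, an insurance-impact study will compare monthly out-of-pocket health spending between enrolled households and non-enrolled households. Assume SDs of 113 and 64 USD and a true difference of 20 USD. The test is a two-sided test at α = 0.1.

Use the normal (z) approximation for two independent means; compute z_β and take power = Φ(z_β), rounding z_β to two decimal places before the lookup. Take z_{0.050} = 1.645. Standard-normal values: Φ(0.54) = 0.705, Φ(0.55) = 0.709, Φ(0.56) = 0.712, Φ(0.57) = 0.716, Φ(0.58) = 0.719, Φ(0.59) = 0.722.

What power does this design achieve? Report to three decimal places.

z_β = δ·√(n/(σ₁²+σ₂²)) − z_{α/2}
    = 20 · √(211/16865) − 1.645
    = 20 · 0.11185 − 1.645
    = 2.2371 − 1.645 = 0.5921 → 0.59
Power = Φ(0.59) = 0.722.

Power ≈ 0.722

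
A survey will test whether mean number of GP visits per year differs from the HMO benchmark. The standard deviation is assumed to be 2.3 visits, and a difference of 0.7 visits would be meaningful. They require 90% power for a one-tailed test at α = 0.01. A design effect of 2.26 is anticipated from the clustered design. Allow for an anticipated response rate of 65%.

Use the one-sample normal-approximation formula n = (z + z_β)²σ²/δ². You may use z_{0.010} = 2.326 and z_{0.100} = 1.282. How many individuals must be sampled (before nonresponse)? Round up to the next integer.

n = (z_α + z_β)² · σ² / δ²
  = (2.326 + 1.282)² · 2.3² / 0.7²
  = 13.0177 · 5.29 / 0.49
  = 140.54
Design effect: 2.26 × 140.54 = 317.62.
Adjust for 65% response: 317.62 / 0.65 = 488.64.
Round up → n = 489.

n = 489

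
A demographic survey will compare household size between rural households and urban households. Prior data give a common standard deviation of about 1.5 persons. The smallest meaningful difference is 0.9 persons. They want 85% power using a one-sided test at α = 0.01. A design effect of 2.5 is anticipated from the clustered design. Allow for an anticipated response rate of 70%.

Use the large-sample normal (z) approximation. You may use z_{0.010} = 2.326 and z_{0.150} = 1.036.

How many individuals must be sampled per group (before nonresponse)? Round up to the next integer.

n = 225 per group

n = (z_α + z_β)² · (σ₁² + σ₂²) / δ²
  = (2.326 + 1.036)² · (2·1.5² = 4.5) / 0.9²
  = 11.3030 · 4.5 / 0.81
  = 62.79
Design effect: 2.5 × 62.79 = 156.99.
Adjust for 70% response: 156.99 / 0.70 = 224.27.
Round up → n = 225 per group.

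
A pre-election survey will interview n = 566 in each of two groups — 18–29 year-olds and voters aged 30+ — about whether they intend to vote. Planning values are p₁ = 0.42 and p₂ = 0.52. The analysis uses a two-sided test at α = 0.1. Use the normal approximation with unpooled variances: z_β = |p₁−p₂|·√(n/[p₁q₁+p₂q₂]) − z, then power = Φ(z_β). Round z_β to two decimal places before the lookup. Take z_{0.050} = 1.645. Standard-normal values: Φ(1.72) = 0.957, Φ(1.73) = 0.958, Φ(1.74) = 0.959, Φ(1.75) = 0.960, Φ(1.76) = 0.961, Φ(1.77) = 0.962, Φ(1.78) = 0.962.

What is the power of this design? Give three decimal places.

Power ≈ 0.959

z_β = |p₁−p₂|·√(n/[p₁q₁+p₂q₂]) − z_{α/2}
    = 0.10 · √(566/0.4932) − 1.645
    = 0.10 · 33.8764 − 1.645
    = 3.3876 − 1.645 = 1.7426 → 1.74
Power = Φ(1.74) = 0.959.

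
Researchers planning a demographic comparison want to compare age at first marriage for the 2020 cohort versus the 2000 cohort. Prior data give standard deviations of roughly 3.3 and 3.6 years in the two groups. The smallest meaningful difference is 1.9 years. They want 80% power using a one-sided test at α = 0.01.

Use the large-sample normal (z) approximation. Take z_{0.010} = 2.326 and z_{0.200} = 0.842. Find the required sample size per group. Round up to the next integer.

n = 67 per group

n = (z_α + z_β)² · (σ₁² + σ₂²) / δ²
  = (2.326 + 0.842)² · (3.3² + 3.6² = 23.85) / 1.9²
  = 10.0362 · 23.85 / 3.61
  = 66.31
Round up → n = 67 per group.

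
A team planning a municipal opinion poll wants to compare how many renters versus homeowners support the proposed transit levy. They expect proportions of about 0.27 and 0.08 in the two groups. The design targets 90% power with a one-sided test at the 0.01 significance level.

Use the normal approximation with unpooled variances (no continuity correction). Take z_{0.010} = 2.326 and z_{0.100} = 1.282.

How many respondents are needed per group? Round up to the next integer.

n = 98 per group

n = (z_α + z_β)² · [p₁(1−p₁) + p₂(1−p₂)] / (p₁ − p₂)²
  = (2.326 + 1.282)² · (0.27·0.73 + 0.08·0.92) / (0.19)²
  = (3.608)² · (0.1971 + 0.0736) / 0.0361
  = 13.0177 · 0.2707 / 0.0361
  = 97.61
Round up → n = 98 per group.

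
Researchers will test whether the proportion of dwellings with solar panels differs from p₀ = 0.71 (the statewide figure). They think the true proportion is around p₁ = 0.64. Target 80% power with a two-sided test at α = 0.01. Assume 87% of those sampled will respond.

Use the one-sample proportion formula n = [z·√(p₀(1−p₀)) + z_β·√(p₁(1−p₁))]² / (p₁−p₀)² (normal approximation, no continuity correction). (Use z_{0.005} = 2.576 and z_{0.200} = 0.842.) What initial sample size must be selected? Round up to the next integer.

n = 581

n = [z_{α/2}·√(p₀q₀) + z_β·√(p₁q₁)]² / (p₁ − p₀)²
  = [2.576·√(0.71·0.29) + 0.842·√(0.64·0.36)]² / (-0.07)²
  = [2.576·0.4538 + 0.842·0.4800]² / 0.0049
  = [1.5731]² / 0.0049
  = 505.00
Adjust for 87% response: 505.00 / 0.87 = 580.46.
Round up → n = 581.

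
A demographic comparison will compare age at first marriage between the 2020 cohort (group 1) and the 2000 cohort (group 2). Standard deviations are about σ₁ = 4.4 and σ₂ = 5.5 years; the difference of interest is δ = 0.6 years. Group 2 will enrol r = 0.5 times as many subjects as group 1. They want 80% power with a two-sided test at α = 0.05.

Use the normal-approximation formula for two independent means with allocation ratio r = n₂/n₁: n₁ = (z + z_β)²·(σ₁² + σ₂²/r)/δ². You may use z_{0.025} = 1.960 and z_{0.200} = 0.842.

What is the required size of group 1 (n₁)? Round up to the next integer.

n₁ = 1742

n₁ = (z_{α/2} + z_β)² · (σ₁² + σ₂²/r) / δ²
   = (1.960 + 0.842)² · (4.4² + 5.5²/0.5) / 0.6²
   = 7.8512 · (19.36 + 60.5) / 0.36
   = 7.8512 · 79.86 / 0.36
   = 1741.66
Round up → n₁ = 1742; n₂ = r·n₁ = 0.5 × 1742 = 871.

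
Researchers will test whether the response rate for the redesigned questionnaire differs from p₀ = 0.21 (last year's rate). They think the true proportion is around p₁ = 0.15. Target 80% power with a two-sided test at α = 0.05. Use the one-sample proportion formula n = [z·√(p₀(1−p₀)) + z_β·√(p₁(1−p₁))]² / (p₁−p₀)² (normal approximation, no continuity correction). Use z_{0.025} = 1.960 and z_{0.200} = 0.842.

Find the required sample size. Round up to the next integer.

n = 336

n = [z_{α/2}·√(p₀q₀) + z_β·√(p₁q₁)]² / (p₁ − p₀)²
  = [1.960·√(0.21·0.79) + 0.842·√(0.15·0.85)]² / (-0.06)²
  = [1.960·0.4073 + 0.842·0.3571]² / 0.0036
  = [1.0990]² / 0.0036
  = 335.49
Round up → n = 336.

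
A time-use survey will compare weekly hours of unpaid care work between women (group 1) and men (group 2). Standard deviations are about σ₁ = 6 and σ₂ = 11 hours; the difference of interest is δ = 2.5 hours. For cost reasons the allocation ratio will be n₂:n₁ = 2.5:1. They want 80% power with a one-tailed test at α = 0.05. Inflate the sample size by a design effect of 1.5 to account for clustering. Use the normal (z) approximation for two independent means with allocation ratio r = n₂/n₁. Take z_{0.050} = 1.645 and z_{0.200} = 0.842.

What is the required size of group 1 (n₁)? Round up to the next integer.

n₁ = 126

n₁ = (z_α + z_β)² · (σ₁² + σ₂²/r) / δ²
   = (1.645 + 0.842)² · (6² + 11²/2.5) / 2.5²
   = 6.1852 · (36 + 48.4) / 6.25
   = 6.1852 · 84.4 / 6.25
   = 83.52
Design effect: 1.5 × 83.52 = 125.29.
Round up → n₁ = 126; n₂ = r·n₁ = 2.5 × 126 = 315.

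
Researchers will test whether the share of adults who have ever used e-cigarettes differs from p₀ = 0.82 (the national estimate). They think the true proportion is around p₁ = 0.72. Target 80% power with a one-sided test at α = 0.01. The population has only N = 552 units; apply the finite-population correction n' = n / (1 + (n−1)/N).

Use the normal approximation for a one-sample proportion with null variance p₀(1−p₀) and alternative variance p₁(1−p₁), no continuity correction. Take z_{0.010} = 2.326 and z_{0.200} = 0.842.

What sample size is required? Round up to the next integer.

n = [z_α·√(p₀q₀) + z_β·√(p₁q₁)]² / (p₁ − p₀)²
  = [2.326·√(0.82·0.18) + 0.842·√(0.72·0.28)]² / (-0.10)²
  = [2.326·0.3842 + 0.842·0.4490]² / 0.0100
  = [1.2717]² / 0.0100
  = 161.72
Finite-population correction (N = 552): 161.72 / (1 + (161.72 − 1)/552) = 125.25.
Round up → n = 126.

n = 126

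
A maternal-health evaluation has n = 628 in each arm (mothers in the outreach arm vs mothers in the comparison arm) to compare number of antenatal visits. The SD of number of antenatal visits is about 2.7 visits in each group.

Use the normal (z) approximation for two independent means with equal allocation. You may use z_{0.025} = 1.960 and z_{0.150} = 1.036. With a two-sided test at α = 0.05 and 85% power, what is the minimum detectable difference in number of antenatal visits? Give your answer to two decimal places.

δ = (z_{α/2} + z_β) · √((σ₁²+σ₂²)/n)
  = (1.960 + 1.036) · √(14.58/628)
  = 2.996 · √0.02322
  = 2.996 · 0.1524
  = 0.4565

Minimum detectable difference ≈ 0.46 visits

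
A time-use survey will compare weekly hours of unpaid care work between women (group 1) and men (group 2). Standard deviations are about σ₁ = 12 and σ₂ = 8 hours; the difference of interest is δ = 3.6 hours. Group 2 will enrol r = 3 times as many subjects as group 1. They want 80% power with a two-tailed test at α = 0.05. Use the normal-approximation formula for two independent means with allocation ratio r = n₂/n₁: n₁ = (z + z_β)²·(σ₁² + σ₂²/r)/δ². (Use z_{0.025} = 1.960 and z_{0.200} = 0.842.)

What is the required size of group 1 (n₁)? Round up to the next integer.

n₁ = (z_{α/2} + z_β)² · (σ₁² + σ₂²/r) / δ²
   = (1.960 + 0.842)² · (12² + 8²/3) / 3.6²
   = 7.8512 · (144 + 21.3333) / 12.96
   = 7.8512 · 165.3333 / 12.96
   = 100.16
Round up → n₁ = 101; n₂ = r·n₁ = 3 × 101 = 303.

n₁ = 101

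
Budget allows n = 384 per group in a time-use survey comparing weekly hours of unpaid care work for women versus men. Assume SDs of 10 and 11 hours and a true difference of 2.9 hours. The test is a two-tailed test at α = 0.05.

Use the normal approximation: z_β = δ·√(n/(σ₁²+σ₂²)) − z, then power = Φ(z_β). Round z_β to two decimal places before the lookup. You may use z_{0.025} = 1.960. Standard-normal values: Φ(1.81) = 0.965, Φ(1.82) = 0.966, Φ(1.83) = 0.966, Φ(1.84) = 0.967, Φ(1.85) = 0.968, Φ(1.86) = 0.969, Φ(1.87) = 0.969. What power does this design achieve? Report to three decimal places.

z_β = δ·√(n/(σ₁²+σ₂²)) − z_{α/2}
    = 2.9 · √(384/221) − 1.960
    = 2.9 · 1.31816 − 1.960
    = 3.8227 − 1.960 = 1.8627 → 1.86
Power = Φ(1.86) = 0.969.

Power ≈ 0.969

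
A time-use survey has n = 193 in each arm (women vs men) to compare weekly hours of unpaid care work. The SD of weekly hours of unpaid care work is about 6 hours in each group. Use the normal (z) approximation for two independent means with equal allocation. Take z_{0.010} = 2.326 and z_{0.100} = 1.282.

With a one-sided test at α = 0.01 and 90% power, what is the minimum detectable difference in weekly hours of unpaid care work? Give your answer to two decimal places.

δ = (z_α + z_β) · √((σ₁²+σ₂²)/n)
  = (2.326 + 1.282) · √(72/193)
  = 3.608 · √0.37306
  = 3.608 · 0.6108
  = 2.2037

Minimum detectable difference ≈ 2.20 hours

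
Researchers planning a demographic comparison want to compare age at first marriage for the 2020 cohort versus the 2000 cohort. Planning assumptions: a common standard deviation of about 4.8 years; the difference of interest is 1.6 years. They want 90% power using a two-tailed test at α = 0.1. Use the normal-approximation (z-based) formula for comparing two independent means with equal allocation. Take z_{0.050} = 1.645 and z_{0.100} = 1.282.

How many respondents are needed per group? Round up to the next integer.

n = 155 per group

n = (z_{α/2} + z_β)² · (σ₁² + σ₂²) / δ²
  = (1.645 + 1.282)² · (2·4.8² = 46.08) / 1.6²
  = 8.5673 · 46.08 / 2.56
  = 154.21
Round up → n = 155 per group.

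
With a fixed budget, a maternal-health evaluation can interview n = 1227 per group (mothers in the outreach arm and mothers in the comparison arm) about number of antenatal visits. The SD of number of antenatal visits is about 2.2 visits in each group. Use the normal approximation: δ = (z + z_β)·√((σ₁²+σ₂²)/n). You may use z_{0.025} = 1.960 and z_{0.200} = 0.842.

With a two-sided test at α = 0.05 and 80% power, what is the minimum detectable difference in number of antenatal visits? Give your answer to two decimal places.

δ = (z_{α/2} + z_β) · √((σ₁²+σ₂²)/n)
  = (1.960 + 0.842) · √(9.68/1227)
  = 2.802 · √0.00789
  = 2.802 · 0.0888
  = 0.2489

Minimum detectable difference ≈ 0.25 visits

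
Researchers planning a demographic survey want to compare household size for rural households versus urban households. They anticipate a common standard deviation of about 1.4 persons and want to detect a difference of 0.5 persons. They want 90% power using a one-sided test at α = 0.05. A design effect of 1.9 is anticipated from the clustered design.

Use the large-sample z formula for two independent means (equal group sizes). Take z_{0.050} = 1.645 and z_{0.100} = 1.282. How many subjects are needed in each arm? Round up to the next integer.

n = (z_α + z_β)² · (σ₁² + σ₂²) / δ²
  = (1.645 + 1.282)² · (2·1.4² = 3.92) / 0.5²
  = 8.5673 · 3.92 / 0.25
  = 134.34
Design effect: 1.9 × 134.34 = 255.24.
Round up → n = 256 per group.

n = 256 per group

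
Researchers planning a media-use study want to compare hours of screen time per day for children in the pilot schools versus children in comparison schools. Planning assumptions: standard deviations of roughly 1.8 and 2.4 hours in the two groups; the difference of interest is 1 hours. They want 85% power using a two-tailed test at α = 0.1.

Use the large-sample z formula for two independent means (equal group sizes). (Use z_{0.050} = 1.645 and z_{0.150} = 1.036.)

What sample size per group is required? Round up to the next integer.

n = (z_{α/2} + z_β)² · (σ₁² + σ₂²) / δ²
  = (1.645 + 1.036)² · (1.8² + 2.4² = 9) / 1²
  = 7.1878 · 9 / 1
  = 64.69
Round up → n = 65 per group.

n = 65 per group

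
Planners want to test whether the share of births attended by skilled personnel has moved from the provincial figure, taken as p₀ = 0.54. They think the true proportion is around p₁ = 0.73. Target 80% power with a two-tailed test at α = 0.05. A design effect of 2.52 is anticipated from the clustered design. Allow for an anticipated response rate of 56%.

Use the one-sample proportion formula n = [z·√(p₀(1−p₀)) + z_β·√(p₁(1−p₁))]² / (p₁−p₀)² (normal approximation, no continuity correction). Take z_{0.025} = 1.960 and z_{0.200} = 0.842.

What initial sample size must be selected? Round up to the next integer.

n = 228

n = [z_{α/2}·√(p₀q₀) + z_β·√(p₁q₁)]² / (p₁ − p₀)²
  = [1.960·√(0.54·0.46) + 0.842·√(0.73·0.27)]² / (0.19)²
  = [1.960·0.4984 + 0.842·0.4440]² / 0.0361
  = [1.3507]² / 0.0361
  = 50.54
Design effect: 2.52 × 50.54 = 127.35.
Adjust for 56% response: 127.35 / 0.56 = 227.41.
Round up → n = 228.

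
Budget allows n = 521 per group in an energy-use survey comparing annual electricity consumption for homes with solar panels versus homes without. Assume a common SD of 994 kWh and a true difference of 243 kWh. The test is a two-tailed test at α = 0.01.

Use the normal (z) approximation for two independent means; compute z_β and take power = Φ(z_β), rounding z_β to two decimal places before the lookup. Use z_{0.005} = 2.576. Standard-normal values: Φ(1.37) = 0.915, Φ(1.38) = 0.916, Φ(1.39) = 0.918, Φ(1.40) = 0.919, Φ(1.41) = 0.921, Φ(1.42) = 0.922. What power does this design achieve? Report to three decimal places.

Power ≈ 0.915

z_β = δ·√(n/(σ₁²+σ₂²)) − z_{α/2}
    = 243 · √(521/1976072) − 2.576
    = 243 · 0.01624 − 2.576
    = 3.9457 − 2.576 = 1.3697 → 1.37
Power = Φ(1.37) = 0.915.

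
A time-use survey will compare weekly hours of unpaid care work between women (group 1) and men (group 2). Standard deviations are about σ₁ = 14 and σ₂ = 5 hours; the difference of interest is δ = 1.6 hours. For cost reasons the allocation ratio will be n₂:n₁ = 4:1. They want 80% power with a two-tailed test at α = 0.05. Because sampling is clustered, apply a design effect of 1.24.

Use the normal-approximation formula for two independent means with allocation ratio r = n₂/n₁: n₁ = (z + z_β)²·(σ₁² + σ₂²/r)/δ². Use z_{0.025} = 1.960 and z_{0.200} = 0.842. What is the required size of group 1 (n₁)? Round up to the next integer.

n₁ = (z_{α/2} + z_β)² · (σ₁² + σ₂²/r) / δ²
   = (1.960 + 0.842)² · (14² + 5²/4) / 1.6²
   = 7.8512 · (196 + 6.25) / 2.56
   = 7.8512 · 202.25 / 2.56
   = 620.28
Design effect: 1.24 × 620.28 = 769.14.
Round up → n₁ = 770; n₂ = r·n₁ = 4 × 770 = 3080.

n₁ = 770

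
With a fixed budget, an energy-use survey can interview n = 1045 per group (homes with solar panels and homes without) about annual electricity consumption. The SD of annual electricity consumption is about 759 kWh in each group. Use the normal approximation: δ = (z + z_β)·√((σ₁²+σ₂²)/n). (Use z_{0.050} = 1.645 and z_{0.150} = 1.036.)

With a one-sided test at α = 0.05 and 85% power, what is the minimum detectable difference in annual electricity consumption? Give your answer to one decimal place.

δ = (z_α + z_β) · √((σ₁²+σ₂²)/n)
  = (1.645 + 1.036) · √(1152162/1045)
  = 2.681 · √1102.5
  = 2.681 · 33.2046
  = 89.0216

Minimum detectable difference ≈ 89.0 kWh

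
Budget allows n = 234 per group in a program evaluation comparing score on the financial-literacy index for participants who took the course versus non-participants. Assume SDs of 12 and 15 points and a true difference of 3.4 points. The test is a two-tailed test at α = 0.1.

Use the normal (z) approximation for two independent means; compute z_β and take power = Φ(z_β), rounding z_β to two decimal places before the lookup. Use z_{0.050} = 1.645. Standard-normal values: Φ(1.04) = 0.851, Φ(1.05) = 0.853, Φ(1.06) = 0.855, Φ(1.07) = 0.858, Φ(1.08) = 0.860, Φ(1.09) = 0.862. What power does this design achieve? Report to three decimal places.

z_β = δ·√(n/(σ₁²+σ₂²)) − z_{α/2}
    = 3.4 · √(234/369) − 1.645
    = 3.4 · 0.79633 − 1.645
    = 2.7075 − 1.645 = 1.0625 → 1.06
Power = Φ(1.06) = 0.855.

Power ≈ 0.855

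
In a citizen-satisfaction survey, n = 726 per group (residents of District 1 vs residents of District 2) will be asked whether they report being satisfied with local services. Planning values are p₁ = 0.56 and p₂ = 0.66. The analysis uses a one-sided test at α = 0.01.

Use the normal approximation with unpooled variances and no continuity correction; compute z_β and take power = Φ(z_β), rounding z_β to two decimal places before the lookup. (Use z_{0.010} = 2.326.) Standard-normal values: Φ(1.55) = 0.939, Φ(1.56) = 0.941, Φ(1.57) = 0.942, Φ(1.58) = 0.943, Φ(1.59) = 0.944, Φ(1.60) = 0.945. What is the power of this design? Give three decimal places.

z_β = |p₁−p₂|·√(n/[p₁q₁+p₂q₂]) − z_α
    = 0.10 · √(726/0.4708) − 2.326
    = 0.10 · 39.2690 − 2.326
    = 3.9269 − 2.326 = 1.6009 → 1.60
Power = Φ(1.60) = 0.945.

Power ≈ 0.945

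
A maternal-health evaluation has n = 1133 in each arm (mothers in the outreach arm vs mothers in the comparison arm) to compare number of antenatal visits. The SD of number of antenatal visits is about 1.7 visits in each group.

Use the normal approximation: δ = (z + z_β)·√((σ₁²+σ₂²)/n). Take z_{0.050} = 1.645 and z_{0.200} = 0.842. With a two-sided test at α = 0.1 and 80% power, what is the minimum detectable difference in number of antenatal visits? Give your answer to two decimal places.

δ = (z_{α/2} + z_β) · √((σ₁²+σ₂²)/n)
  = (1.645 + 0.842) · √(5.78/1133)
  = 2.487 · √0.0051
  = 2.487 · 0.0714
  = 0.1776

Minimum detectable difference ≈ 0.18 visits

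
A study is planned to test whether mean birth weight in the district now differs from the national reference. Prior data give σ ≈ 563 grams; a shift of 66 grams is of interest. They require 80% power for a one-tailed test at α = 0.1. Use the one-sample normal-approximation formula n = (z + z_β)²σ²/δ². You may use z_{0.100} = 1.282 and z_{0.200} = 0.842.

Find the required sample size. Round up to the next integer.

n = (z_α + z_β)² · σ² / δ²
  = (1.282 + 0.842)² · 563² / 66²
  = 4.5114 · 316969 / 4356
  = 328.28
Round up → n = 329.

n = 329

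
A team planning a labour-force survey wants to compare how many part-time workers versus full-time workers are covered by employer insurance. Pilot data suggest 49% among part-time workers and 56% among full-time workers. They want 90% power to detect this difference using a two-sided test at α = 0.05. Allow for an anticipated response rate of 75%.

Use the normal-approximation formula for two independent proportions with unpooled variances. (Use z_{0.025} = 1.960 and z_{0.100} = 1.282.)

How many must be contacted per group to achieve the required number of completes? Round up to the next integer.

n = 1420 per group

n = (z_{α/2} + z_β)² · [p₁(1−p₁) + p₂(1−p₂)] / (p₁ − p₂)²
  = (1.960 + 1.282)² · (0.49·0.51 + 0.56·0.44) / (-0.07)²
  = (3.242)² · (0.2499 + 0.2464) / 0.0049
  = 10.5106 · 0.4963 / 0.0049
  = 1064.57
Adjust for 75% response: 1064.57 / 0.75 = 1419.43.
Round up → n = 1420 per group.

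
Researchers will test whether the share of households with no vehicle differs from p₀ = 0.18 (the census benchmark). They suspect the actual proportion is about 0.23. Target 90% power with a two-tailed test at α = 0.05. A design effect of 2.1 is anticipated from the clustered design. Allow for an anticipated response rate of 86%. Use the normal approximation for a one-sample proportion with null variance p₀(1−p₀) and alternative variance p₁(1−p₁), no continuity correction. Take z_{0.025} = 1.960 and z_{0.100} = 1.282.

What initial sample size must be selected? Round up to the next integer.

n = [z_{α/2}·√(p₀q₀) + z_β·√(p₁q₁)]² / (p₁ − p₀)²
  = [1.960·√(0.18·0.82) + 1.282·√(0.23·0.77)]² / (0.05)²
  = [1.960·0.3842 + 1.282·0.4208]² / 0.0025
  = [1.2925]² / 0.0025
  = 668.24
Design effect: 2.1 × 668.24 = 1403.30.
Adjust for 86% response: 1403.30 / 0.86 = 1631.74.
Round up → n = 1632.

n = 1632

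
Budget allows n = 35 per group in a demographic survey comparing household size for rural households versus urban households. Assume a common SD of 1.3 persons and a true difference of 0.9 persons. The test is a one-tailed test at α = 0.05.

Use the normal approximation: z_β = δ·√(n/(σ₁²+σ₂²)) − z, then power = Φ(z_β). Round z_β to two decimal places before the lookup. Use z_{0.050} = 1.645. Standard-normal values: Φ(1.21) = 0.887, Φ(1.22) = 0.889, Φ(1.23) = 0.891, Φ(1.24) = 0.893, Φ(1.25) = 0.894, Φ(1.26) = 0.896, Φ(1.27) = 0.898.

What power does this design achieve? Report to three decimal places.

z_β = δ·√(n/(σ₁²+σ₂²)) − z_α
    = 0.9 · √(35/3.38) − 1.645
    = 0.9 · 3.21792 − 1.645
    = 2.8961 − 1.645 = 1.2511 → 1.25
Power = Φ(1.25) = 0.894.

Power ≈ 0.894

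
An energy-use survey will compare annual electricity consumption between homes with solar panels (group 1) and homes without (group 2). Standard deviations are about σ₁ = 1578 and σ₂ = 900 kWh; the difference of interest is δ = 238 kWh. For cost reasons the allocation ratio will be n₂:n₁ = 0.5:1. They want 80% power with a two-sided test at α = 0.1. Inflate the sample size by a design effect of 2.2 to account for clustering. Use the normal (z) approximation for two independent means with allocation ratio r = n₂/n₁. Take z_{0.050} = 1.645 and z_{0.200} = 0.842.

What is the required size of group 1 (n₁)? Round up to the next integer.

n₁ = 988

n₁ = (z_{α/2} + z_β)² · (σ₁² + σ₂²/r) / δ²
   = (1.645 + 0.842)² · (1578² + 900²/0.5) / 238²
   = 6.1852 · (2490084 + 1620000) / 56644
   = 6.1852 · 4110084 / 56644
   = 448.80
Design effect: 2.2 × 448.80 = 987.35.
Round up → n₁ = 988; n₂ = r·n₁ = 0.5 × 988 = 494.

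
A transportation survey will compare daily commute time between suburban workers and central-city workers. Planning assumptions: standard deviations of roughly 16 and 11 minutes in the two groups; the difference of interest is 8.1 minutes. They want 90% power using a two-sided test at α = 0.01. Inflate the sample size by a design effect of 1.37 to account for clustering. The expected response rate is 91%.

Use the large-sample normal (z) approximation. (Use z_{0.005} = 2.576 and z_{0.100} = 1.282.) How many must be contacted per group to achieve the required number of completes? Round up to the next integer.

n = (z_{α/2} + z_β)² · (σ₁² + σ₂²) / δ²
  = (2.576 + 1.282)² · (16² + 11² = 377) / 8.1²
  = 14.8842 · 377 / 65.61
  = 85.53
Design effect: 1.37 × 85.53 = 117.17.
Adjust for 91% response: 117.17 / 0.91 = 128.76.
Round up → n = 129 per group.

n = 129 per group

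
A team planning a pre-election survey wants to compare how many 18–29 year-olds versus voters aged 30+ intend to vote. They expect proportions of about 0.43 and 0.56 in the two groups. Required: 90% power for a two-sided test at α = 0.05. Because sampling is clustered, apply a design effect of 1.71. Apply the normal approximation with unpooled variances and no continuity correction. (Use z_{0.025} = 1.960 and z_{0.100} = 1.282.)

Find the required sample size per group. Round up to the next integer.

n = 523 per group

n = (z_{α/2} + z_β)² · [p₁(1−p₁) + p₂(1−p₂)] / (p₁ − p₂)²
  = (1.960 + 1.282)² · (0.43·0.57 + 0.56·0.44) / (-0.13)²
  = (3.242)² · (0.2451 + 0.2464) / 0.0169
  = 10.5106 · 0.4915 / 0.0169
  = 305.68
Design effect: 1.71 × 305.68 = 522.71.
Round up → n = 523 per group.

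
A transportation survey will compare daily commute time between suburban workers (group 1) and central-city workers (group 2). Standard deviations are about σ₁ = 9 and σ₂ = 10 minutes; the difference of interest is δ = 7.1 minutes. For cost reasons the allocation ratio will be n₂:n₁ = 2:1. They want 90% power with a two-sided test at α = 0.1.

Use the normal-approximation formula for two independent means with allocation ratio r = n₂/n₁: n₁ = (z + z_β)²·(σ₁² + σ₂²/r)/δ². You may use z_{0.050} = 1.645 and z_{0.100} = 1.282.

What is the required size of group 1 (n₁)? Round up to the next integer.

n₁ = (z_{α/2} + z_β)² · (σ₁² + σ₂²/r) / δ²
   = (1.645 + 1.282)² · (9² + 10²/2) / 7.1²
   = 8.5673 · (81 + 50) / 50.41
   = 8.5673 · 131 / 50.41
   = 22.26
Round up → n₁ = 23; n₂ = r·n₁ = 2 × 23 = 46.

n₁ = 23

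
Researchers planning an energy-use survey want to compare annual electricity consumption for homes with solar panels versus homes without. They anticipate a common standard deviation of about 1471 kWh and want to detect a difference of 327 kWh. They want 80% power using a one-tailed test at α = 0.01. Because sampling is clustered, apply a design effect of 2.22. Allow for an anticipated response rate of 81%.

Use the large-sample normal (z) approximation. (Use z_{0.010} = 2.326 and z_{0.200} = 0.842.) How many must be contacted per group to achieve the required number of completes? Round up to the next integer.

n = 1114 per group

n = (z_α + z_β)² · (σ₁² + σ₂²) / δ²
  = (2.326 + 0.842)² · (2·1471² = 4327682) / 327²
  = 10.0362 · 4327682 / 106929
  = 406.19
Design effect: 2.22 × 406.19 = 901.74.
Adjust for 81% response: 901.74 / 0.81 = 1113.26.
Round up → n = 1114 per group.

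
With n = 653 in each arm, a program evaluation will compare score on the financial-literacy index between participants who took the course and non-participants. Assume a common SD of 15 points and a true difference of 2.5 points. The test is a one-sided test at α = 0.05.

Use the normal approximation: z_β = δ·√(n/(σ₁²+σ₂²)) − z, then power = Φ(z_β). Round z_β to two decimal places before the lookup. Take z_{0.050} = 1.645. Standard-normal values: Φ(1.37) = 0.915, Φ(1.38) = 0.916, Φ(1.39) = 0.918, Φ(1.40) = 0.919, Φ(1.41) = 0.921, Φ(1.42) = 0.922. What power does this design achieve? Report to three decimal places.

z_β = δ·√(n/(σ₁²+σ₂²)) − z_α
    = 2.5 · √(653/450) − 1.645
    = 2.5 · 1.20462 − 1.645
    = 3.0116 − 1.645 = 1.3666 → 1.37
Power = Φ(1.37) = 0.915.

Power ≈ 0.915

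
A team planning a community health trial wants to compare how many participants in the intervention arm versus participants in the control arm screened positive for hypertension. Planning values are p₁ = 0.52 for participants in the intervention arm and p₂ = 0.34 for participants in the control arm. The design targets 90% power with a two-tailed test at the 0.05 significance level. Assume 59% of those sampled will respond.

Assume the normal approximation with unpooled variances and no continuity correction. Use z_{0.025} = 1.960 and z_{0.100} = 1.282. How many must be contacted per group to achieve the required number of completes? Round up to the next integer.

n = (z_{α/2} + z_β)² · [p₁(1−p₁) + p₂(1−p₂)] / (p₁ − p₂)²
  = (1.960 + 1.282)² · (0.52·0.48 + 0.34·0.66) / (0.18)²
  = (3.242)² · (0.2496 + 0.2244) / 0.0324
  = 10.5106 · 0.4740 / 0.0324
  = 153.77
Adjust for 59% response: 153.77 / 0.59 = 260.62.
Round up → n = 261 per group.

n = 261 per group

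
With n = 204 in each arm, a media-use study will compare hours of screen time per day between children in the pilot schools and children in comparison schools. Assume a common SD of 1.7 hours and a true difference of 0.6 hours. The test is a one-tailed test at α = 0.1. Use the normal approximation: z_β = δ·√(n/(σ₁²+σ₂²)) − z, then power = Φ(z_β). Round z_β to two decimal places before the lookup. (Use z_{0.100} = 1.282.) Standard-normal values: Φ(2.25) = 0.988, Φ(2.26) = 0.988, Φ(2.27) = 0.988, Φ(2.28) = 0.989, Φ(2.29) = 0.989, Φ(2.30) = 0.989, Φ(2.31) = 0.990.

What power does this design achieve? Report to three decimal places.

z_β = δ·√(n/(σ₁²+σ₂²)) − z_α
    = 0.6 · √(204/5.78) − 1.282
    = 0.6 · 5.94089 − 1.282
    = 3.5645 − 1.282 = 2.2825 → 2.28
Power = Φ(2.28) = 0.989.

Power ≈ 0.989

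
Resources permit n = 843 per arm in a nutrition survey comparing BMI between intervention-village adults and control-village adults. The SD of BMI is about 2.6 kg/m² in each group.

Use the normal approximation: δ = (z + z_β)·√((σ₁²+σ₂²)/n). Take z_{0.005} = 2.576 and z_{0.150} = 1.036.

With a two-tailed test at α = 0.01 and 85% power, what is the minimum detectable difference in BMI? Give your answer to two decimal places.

Minimum detectable difference ≈ 0.46 kg/m²

δ = (z_{α/2} + z_β) · √((σ₁²+σ₂²)/n)
  = (2.576 + 1.036) · √(13.52/843)
  = 3.612 · √0.01604
  = 3.612 · 0.1266
  = 0.4574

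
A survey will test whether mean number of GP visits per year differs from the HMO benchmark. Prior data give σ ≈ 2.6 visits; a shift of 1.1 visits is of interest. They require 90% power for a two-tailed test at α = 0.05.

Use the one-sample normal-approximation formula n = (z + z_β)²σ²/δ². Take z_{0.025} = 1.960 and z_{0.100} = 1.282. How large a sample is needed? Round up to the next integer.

n = 59

n = (z_{α/2} + z_β)² · σ² / δ²
  = (1.960 + 1.282)² · 2.6² / 1.1²
  = 10.5106 · 6.76 / 1.21
  = 58.72
Round up → n = 59.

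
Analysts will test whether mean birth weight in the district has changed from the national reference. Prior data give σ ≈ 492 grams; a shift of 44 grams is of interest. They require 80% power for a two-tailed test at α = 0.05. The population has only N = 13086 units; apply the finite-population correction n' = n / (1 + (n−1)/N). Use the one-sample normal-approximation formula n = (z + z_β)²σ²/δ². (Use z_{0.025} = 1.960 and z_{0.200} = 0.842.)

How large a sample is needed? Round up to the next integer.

n = 914

n = (z_{α/2} + z_β)² · σ² / δ²
  = (1.960 + 0.842)² · 492² / 44²
  = 7.8512 · 242064 / 1936
  = 981.66
Finite-population correction (N = 13086): 981.66 / (1 + (981.66 − 1)/13086) = 913.22.
Round up → n = 914.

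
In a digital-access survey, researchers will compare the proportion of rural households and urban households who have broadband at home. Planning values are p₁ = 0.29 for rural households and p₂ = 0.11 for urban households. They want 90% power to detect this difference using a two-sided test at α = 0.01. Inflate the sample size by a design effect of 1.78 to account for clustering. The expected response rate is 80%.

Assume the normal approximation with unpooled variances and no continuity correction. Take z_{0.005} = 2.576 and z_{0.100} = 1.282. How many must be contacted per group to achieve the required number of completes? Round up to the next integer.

n = (z_{α/2} + z_β)² · [p₁(1−p₁) + p₂(1−p₂)] / (p₁ − p₂)²
  = (2.576 + 1.282)² · (0.29·0.71 + 0.11·0.89) / (0.18)²
  = (3.858)² · (0.2059 + 0.0979) / 0.0324
  = 14.8842 · 0.3038 / 0.0324
  = 139.56
Design effect: 1.78 × 139.56 = 248.42.
Adjust for 80% response: 248.42 / 0.80 = 310.53.
Round up → n = 311 per group.

n = 311 per group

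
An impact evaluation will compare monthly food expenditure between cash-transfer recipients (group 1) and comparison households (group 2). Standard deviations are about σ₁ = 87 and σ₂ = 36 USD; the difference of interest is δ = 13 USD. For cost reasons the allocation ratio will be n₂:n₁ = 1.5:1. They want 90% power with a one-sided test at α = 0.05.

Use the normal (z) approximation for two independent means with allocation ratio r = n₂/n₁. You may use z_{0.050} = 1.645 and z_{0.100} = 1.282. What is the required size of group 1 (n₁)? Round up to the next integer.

n₁ = 428

n₁ = (z_α + z_β)² · (σ₁² + σ₂²/r) / δ²
   = (1.645 + 1.282)² · (87² + 36²/1.5) / 13²
   = 8.5673 · (7569 + 864) / 169
   = 8.5673 · 8433 / 169
   = 427.50
Round up → n₁ = 428; n₂ = r·n₁ = 1.5 × 428 = 642.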